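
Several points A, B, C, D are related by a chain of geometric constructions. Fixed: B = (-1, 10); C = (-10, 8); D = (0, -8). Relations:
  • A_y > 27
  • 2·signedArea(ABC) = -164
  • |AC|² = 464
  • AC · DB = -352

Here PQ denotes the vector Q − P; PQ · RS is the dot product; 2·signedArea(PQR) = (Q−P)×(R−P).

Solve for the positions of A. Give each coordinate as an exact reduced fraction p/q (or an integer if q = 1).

1. A_x = -2  [2·signedArea(ABC) = -164 ∩ AC · DB = -352]
2. A_y = 28  [2·signedArea(ABC) = -164 ∩ AC · DB = -352]
   → A = (-2, 28)

A = (-2, 28)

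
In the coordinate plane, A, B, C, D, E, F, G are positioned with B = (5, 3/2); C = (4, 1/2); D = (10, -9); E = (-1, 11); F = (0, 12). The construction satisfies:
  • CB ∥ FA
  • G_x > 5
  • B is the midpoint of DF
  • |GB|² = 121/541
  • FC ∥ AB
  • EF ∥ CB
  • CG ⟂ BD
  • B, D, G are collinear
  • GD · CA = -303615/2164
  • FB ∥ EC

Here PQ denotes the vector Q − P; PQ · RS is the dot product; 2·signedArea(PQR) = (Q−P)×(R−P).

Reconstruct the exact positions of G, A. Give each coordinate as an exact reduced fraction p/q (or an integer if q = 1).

1. G_x = 2815/541  [B, D, G are collinear ∩ CG ⟂ BD]
2. G_y = 1161/1082  [B, D, G are collinear ∩ CG ⟂ BD]
   → G = (2815/541, 1161/1082)
3. A_x = 1  [FC ∥ AB ∩ CB ∥ FA]
4. A_y = 13  [FC ∥ AB ∩ CB ∥ FA]
   → A = (1, 13)

A = (1, 13)
G = (2815/541, 1161/1082)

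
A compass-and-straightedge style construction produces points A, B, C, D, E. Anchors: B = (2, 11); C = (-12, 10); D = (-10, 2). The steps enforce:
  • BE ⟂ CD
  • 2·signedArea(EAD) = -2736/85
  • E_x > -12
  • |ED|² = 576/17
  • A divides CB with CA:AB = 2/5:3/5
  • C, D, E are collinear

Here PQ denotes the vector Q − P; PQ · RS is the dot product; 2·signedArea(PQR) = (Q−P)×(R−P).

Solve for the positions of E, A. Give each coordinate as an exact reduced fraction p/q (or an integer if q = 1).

1. E_x = -194/17  [C, D, E are collinear ∩ BE ⟂ CD]
2. E_y = 130/17  [C, D, E are collinear ∩ BE ⟂ CD]
   → E = (-194/17, 130/17)
3. A_x = -32/5  [A divides CB with CA:AB = 2/5:3/5]
4. A_y = 52/5  [A divides CB with CA:AB = 2/5:3/5]
   → A = (-32/5, 52/5)

A = (-32/5, 52/5)
E = (-194/17, 130/17)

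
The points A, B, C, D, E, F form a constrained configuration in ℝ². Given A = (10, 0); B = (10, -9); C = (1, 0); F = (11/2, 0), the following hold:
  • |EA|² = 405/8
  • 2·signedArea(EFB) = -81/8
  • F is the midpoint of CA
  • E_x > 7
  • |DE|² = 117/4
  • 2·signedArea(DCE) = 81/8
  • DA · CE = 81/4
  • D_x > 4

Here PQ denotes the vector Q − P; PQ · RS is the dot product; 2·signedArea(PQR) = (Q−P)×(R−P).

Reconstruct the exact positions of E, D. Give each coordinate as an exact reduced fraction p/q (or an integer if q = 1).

D = (19/4, -9/4)
E = (31/4, -27/4)

1. E_x = 31/4  [line 9·x + 9/2·y + -315/8 = 0 ∩ |EA|² = 405/8]
2. E_y = -27/4  [line 9·x + 9/2·y + -315/8 = 0 ∩ |EA|² = 405/8]
   → E = (31/4, -27/4)
3. D_x = 19/4  [DA · CE = 81/4 ∩ 2·signedArea(DCE) = 81/8]
4. D_y = -9/4  [DA · CE = 81/4 ∩ 2·signedArea(DCE) = 81/8]
   → D = (19/4, -9/4)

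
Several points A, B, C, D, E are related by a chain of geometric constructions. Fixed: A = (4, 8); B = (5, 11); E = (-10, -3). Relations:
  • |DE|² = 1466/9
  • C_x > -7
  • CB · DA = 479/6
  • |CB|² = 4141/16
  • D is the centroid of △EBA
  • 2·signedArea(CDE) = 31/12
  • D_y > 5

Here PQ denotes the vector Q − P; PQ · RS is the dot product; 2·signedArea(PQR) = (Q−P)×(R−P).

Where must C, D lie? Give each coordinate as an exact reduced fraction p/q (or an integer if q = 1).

C = (-13/2, -1/4)
D = (-1/3, 16/3)

1. D_x = -1/3  [D is the centroid of △EBA]
2. D_y = 16/3  [D is the centroid of △EBA]
   → D = (-1/3, 16/3)
3. C_x = -13/2  [CB · DA = 479/6 ∩ 2·signedArea(CDE) = 31/12]
4. C_y = -1/4  [CB · DA = 479/6 ∩ 2·signedArea(CDE) = 31/12]
   → C = (-13/2, -1/4)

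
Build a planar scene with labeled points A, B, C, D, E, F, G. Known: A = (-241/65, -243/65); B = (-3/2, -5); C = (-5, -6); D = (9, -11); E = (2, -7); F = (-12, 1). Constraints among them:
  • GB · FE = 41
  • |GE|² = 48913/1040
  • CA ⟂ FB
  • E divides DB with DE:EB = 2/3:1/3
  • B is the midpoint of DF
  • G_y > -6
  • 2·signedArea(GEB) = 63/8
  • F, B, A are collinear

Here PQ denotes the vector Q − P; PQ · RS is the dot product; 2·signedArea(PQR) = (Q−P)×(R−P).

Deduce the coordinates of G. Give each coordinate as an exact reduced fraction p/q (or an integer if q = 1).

1. G_x = -304/65  [2·signedArea(GEB) = 63/8 ∩ GB · FE = 41]
2. G_y = -1413/260  [2·signedArea(GEB) = 63/8 ∩ GB · FE = 41]
   → G = (-304/65, -1413/260)

G = (-304/65, -1413/260)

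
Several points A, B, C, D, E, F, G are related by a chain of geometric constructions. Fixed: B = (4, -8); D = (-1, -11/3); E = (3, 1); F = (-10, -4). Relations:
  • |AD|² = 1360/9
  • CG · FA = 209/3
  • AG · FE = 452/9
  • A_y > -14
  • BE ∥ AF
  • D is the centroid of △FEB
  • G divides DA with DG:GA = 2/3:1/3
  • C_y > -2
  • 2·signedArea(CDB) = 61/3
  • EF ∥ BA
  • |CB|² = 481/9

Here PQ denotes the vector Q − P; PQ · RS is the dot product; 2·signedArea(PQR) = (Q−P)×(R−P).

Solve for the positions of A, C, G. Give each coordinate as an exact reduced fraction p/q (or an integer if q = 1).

1. A_x = -9  [BE ∥ AF ∩ EF ∥ BA]
2. A_y = -13  [BE ∥ AF ∩ EF ∥ BA]
   → A = (-9, -13)
3. C_x = 1  [line 13/3·x + 5·y + 7/3 = 0 ∩ |CB|² = 481/9]
4. C_y = -4/3  [line 13/3·x + 5·y + 7/3 = 0 ∩ |CB|² = 481/9]
   → C = (1, -4/3)
5. G_x = -19/3  [G divides DA with DG:GA = 2/3:1/3]
6. G_y = -89/9  [G divides DA with DG:GA = 2/3:1/3]
   → G = (-19/3, -89/9)

A = (-9, -13)
C = (1, -4/3)
G = (-19/3, -89/9)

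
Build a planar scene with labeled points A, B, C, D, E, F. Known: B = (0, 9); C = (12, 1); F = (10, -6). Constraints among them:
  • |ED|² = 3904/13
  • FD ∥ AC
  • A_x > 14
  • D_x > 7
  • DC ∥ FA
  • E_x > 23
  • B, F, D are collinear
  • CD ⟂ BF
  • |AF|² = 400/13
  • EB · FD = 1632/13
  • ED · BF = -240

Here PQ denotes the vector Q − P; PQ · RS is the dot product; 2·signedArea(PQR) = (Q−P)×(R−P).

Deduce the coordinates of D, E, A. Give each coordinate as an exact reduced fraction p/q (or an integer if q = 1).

A = (190/13, -38/13)
D = (96/13, -27/13)
E = (24, -7)

1. D_x = 96/13  [B, F, D are collinear ∩ CD ⟂ BF]
2. D_y = -27/13  [B, F, D are collinear ∩ CD ⟂ BF]
   → D = (96/13, -27/13)
3. E_x = 24  [line 34/13·x + -51/13·y + -1173/13 = 0 ∩ |ED|² = 3904/13]
4. E_y = -7  [line 34/13·x + -51/13·y + -1173/13 = 0 ∩ |ED|² = 3904/13]
   → E = (24, -7)
5. A_x = 190/13  [FD ∥ AC ∩ DC ∥ FA]
6. A_y = -38/13  [FD ∥ AC ∩ DC ∥ FA]
   → A = (190/13, -38/13)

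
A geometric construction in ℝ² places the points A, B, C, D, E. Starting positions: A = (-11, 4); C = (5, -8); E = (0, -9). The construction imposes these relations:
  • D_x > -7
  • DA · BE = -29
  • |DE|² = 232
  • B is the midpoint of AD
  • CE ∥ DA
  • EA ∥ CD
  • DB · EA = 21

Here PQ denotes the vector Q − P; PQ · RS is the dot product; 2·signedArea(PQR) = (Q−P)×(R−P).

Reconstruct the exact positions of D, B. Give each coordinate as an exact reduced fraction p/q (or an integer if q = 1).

1. D_x = -6  [CE ∥ DA ∩ EA ∥ CD]
2. D_y = 5  [CE ∥ DA ∩ EA ∥ CD]
   → D = (-6, 5)
3. B_x = -17/2  [B is the midpoint of AD]
4. B_y = 9/2  [B is the midpoint of AD]
   → B = (-17/2, 9/2)

B = (-17/2, 9/2)
D = (-6, 5)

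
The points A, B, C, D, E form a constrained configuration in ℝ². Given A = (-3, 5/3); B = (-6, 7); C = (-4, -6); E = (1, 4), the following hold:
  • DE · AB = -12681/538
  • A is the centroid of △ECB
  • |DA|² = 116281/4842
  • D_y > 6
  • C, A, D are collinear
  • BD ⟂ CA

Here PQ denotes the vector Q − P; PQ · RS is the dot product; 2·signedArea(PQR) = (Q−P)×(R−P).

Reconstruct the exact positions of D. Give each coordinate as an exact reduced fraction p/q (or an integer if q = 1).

1. D_x = -1273/538  [C, A, D are collinear ∩ BD ⟂ CA]
2. D_y = 3511/538  [C, A, D are collinear ∩ BD ⟂ CA]
   → D = (-1273/538, 3511/538)

D = (-1273/538, 3511/538)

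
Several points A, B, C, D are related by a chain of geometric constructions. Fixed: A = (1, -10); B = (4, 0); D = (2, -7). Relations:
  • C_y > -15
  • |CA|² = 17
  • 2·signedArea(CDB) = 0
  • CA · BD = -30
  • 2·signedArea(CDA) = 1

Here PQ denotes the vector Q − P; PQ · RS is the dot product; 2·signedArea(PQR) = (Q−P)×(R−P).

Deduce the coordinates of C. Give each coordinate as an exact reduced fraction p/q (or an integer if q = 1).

C = (0, -14)

1. C_x = 0  [2·signedArea(CDB) = 0 ∩ 2·signedArea(CDA) = 1]
2. C_y = -14  [2·signedArea(CDB) = 0 ∩ 2·signedArea(CDA) = 1]
   → C = (0, -14)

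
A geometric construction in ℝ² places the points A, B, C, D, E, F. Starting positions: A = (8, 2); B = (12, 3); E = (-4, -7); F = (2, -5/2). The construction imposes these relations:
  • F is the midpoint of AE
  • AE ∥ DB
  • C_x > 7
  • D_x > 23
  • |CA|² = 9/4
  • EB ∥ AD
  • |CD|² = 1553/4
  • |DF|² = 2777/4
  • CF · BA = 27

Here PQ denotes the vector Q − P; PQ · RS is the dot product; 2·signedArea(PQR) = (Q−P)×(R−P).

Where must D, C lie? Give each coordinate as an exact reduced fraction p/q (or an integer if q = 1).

1. D_x = 24  [AE ∥ DB ∩ EB ∥ AD]
2. D_y = 12  [AE ∥ DB ∩ EB ∥ AD]
   → D = (24, 12)
3. C_x = 8  [line 4·x + 1·y + -65/2 = 0 ∩ |CD|² = 1553/4]
4. C_y = 1/2  [line 4·x + 1·y + -65/2 = 0 ∩ |CD|² = 1553/4]
   → C = (8, 1/2)

C = (8, 1/2)
D = (24, 12)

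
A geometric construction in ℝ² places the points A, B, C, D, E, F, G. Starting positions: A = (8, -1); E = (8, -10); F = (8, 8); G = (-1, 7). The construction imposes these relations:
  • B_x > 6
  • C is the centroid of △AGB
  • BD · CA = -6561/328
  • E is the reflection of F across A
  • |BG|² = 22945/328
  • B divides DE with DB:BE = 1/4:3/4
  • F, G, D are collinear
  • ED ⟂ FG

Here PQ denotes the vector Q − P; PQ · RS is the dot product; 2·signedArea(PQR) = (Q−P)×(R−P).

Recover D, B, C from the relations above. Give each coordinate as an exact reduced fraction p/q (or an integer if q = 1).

B = (1069/164, 547/164)
C = (739/164, 1531/492)
D = (247/41, 319/41)

1. D_x = 247/41  [F, G, D are collinear ∩ ED ⟂ FG]
2. D_y = 319/41  [F, G, D are collinear ∩ ED ⟂ FG]
   → D = (247/41, 319/41)
3. B_x = 1069/164  [B divides DE with DB:BE = 1/4:3/4]
4. B_y = 547/164  [B divides DE with DB:BE = 1/4:3/4]
   → B = (1069/164, 547/164)
5. C_x = 739/164  [C is the centroid of △AGB]
6. C_y = 1531/492  [C is the centroid of △AGB]
   → C = (739/164, 1531/492)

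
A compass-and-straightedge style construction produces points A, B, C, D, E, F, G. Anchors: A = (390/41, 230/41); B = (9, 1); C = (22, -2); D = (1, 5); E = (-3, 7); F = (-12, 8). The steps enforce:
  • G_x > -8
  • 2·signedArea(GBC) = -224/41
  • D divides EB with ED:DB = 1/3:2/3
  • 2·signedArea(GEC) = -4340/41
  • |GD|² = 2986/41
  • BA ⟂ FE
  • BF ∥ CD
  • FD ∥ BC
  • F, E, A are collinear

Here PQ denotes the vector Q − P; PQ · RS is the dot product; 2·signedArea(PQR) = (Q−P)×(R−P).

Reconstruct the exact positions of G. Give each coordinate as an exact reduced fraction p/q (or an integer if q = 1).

G = (-308/41, 180/41)

1. G_x = -308/41  [2·signedArea(GEC) = -4340/41 ∩ 2·signedArea(GBC) = -224/41]
2. G_y = 180/41  [2·signedArea(GEC) = -4340/41 ∩ 2·signedArea(GBC) = -224/41]
   → G = (-308/41, 180/41)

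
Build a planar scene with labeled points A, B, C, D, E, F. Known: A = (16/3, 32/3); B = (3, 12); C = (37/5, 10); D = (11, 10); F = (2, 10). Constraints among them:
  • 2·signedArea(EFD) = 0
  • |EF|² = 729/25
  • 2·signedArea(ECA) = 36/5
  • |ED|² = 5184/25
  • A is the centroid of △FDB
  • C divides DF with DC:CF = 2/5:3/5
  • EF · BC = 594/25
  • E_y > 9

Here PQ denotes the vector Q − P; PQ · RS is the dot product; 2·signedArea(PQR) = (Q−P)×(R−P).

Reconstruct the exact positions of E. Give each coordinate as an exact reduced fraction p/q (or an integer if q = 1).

E = (-17/5, 10)

1. E_x = -17/5  [2·signedArea(EFD) = 0 ∩ EF · BC = 594/25]
2. E_y = 10  [2·signedArea(EFD) = 0 ∩ EF · BC = 594/25]
   → E = (-17/5, 10)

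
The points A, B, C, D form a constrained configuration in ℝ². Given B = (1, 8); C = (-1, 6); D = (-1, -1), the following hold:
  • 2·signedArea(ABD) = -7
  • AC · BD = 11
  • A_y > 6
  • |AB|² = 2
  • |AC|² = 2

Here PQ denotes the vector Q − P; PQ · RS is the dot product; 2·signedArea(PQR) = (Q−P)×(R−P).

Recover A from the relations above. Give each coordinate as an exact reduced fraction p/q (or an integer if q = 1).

A = (0, 7)

1. A_x = 0  [2·signedArea(ABD) = -7 ∩ AC · BD = 11]
2. A_y = 7  [2·signedArea(ABD) = -7 ∩ AC · BD = 11]
   → A = (0, 7)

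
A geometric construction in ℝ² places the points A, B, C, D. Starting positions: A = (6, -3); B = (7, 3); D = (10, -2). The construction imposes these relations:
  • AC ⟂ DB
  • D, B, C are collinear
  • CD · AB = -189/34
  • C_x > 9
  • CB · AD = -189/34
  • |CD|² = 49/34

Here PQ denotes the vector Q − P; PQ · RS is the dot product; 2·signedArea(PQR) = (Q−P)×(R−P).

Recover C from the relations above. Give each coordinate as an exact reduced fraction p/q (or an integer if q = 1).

1. C_x = 319/34  [D, B, C are collinear ∩ AC ⟂ DB]
2. C_y = -33/34  [D, B, C are collinear ∩ AC ⟂ DB]
   → C = (319/34, -33/34)

C = (319/34, -33/34)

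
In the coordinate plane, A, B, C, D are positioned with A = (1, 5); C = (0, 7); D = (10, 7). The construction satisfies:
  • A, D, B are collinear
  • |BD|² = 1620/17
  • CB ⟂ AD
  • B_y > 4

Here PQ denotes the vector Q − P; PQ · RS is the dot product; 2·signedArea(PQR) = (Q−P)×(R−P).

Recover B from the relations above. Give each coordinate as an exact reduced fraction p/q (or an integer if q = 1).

B = (8/17, 83/17)

1. B_x = 8/17  [A, D, B are collinear ∩ CB ⟂ AD]
2. B_y = 83/17  [A, D, B are collinear ∩ CB ⟂ AD]
   → B = (8/17, 83/17)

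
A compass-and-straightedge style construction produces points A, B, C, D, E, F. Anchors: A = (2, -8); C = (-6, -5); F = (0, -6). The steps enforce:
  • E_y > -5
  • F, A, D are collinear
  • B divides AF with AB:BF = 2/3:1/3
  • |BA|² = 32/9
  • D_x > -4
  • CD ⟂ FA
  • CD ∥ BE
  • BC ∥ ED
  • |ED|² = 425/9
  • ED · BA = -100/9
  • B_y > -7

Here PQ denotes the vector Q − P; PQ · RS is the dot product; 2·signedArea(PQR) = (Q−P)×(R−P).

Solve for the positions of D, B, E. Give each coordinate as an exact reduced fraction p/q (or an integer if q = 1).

1. D_x = -7/2  [F, A, D are collinear ∩ CD ⟂ FA]
2. D_y = -5/2  [F, A, D are collinear ∩ CD ⟂ FA]
   → D = (-7/2, -5/2)
3. B_x = 2/3  [B divides AF with AB:BF = 2/3:1/3]
4. B_y = -20/3  [B divides AF with AB:BF = 2/3:1/3]
   → B = (2/3, -20/3)
5. E_x = 19/6  [BC ∥ ED ∩ CD ∥ BE]
6. E_y = -25/6  [BC ∥ ED ∩ CD ∥ BE]
   → E = (19/6, -25/6)

B = (2/3, -20/3)
D = (-7/2, -5/2)
E = (19/6, -25/6)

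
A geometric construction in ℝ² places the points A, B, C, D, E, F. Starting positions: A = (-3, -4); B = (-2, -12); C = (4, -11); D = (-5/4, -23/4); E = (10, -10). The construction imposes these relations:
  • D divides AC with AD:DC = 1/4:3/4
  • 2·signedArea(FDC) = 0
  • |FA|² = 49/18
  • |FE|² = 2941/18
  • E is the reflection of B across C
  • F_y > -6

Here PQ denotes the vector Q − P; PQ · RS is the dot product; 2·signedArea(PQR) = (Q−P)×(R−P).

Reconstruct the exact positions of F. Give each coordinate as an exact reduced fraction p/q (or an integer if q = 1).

1. F_x = -11/6  [line 21/4·x + 21/4·y + 147/4 = 0 ∩ |FE|² = 2941/18]
2. F_y = -31/6  [line 21/4·x + 21/4·y + 147/4 = 0 ∩ |FE|² = 2941/18]
   → F = (-11/6, -31/6)

F = (-11/6, -31/6)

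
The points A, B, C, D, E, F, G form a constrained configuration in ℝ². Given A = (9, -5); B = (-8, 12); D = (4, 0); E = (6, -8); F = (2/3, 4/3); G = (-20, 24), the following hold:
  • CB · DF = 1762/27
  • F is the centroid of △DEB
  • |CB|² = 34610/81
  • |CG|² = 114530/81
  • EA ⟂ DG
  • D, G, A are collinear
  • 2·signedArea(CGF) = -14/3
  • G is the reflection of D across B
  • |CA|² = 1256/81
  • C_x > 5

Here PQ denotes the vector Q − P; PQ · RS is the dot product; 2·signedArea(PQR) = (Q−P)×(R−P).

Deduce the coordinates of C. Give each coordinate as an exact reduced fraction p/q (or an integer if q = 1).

1. C_x = 47/9  [CB · DF = 1762/27 ∩ 2·signedArea(CGF) = -14/3]
2. C_y = -35/9  [CB · DF = 1762/27 ∩ 2·signedArea(CGF) = -14/3]
   → C = (47/9, -35/9)

C = (47/9, -35/9)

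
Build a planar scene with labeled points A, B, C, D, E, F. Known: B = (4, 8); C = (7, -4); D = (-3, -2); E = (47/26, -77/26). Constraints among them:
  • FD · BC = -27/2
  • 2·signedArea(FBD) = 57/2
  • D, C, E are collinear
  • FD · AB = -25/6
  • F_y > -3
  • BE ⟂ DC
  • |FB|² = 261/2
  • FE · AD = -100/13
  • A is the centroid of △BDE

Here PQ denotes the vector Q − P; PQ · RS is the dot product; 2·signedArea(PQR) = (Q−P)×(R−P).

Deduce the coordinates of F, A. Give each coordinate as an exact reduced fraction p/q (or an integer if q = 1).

1. F_x = -1/2  [FD · BC = -27/2 ∩ 2·signedArea(FBD) = 57/2]
2. F_y = -5/2  [FD · BC = -27/2 ∩ 2·signedArea(FBD) = 57/2]
   → F = (-1/2, -5/2)
3. A_x = 73/78  [A is the centroid of △BDE]
4. A_y = 79/78  [A is the centroid of △BDE]
   → A = (73/78, 79/78)

A = (73/78, 79/78)
F = (-1/2, -5/2)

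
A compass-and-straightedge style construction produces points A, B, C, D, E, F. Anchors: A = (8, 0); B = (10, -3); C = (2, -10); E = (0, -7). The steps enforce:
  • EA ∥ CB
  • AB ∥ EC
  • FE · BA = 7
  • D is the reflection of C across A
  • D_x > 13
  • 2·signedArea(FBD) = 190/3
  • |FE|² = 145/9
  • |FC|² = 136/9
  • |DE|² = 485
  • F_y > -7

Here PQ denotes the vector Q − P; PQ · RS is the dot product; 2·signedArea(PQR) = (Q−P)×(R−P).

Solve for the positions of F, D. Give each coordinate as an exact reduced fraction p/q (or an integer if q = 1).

D = (14, 10)
F = (4, -20/3)

1. F_x = 4  [line 2·x + -3·y + -28 = 0 ∩ |FE|² = 145/9]
2. F_y = -20/3  [line 2·x + -3·y + -28 = 0 ∩ |FE|² = 145/9]
   → F = (4, -20/3)
3. D_x = 14  [2·signedArea(FBD) = 190/3 ∩ D is the reflection of C across A]
4. D_y = 10  [2·signedArea(FBD) = 190/3 ∩ D is the reflection of C across A]
   → D = (14, 10)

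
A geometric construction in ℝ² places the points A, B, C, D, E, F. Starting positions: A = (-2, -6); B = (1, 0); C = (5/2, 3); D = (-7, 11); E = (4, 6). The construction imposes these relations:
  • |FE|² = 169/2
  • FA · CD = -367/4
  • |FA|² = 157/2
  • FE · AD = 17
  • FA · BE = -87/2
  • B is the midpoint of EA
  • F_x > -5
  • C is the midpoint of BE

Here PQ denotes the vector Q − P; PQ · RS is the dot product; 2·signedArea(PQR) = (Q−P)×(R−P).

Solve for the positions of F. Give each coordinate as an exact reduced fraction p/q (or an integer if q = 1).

1. F_x = -9/2  [FA · CD = -367/4 ∩ FE · AD = 17]
2. F_y = 5/2  [FA · CD = -367/4 ∩ FE · AD = 17]
   → F = (-9/2, 5/2)

F = (-9/2, 5/2)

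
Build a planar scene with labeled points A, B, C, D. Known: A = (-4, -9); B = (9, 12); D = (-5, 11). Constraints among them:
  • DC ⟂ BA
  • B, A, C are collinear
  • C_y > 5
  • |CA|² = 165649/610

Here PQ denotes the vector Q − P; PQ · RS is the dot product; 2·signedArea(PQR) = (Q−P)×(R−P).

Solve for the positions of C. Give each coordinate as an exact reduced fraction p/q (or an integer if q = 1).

C = (2851/610, 3057/610)

1. C_x = 2851/610  [B, A, C are collinear ∩ DC ⟂ BA]
2. C_y = 3057/610  [B, A, C are collinear ∩ DC ⟂ BA]
   → C = (2851/610, 3057/610)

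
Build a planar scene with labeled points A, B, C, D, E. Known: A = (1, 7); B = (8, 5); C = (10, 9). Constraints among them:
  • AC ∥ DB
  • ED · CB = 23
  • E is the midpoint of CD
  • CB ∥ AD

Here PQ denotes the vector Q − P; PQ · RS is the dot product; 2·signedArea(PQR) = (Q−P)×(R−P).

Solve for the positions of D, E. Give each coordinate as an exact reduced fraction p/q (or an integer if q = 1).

D = (-1, 3)
E = (9/2, 6)

1. D_x = -1  [AC ∥ DB ∩ CB ∥ AD]
2. D_y = 3  [AC ∥ DB ∩ CB ∥ AD]
   → D = (-1, 3)
3. E_x = 9/2  [E is the midpoint of CD]
4. E_y = 6  [E is the midpoint of CD]
   → E = (9/2, 6)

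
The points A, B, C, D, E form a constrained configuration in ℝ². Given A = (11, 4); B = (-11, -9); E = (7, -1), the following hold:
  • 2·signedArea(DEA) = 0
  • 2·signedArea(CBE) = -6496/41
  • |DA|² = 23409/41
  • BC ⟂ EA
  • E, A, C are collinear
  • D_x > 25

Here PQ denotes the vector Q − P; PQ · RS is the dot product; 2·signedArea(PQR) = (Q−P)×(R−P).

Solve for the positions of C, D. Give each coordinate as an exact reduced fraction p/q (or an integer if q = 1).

1. C_x = -161/41  [E, A, C are collinear ∩ BC ⟂ EA]
2. C_y = -601/41  [E, A, C are collinear ∩ BC ⟂ EA]
   → C = (-161/41, -601/41)
3. D_x = 1063/41  [line -5·x + 4·y + 39 = 0 ∩ |DA|² = 23409/41]
4. D_y = 929/41  [line -5·x + 4·y + 39 = 0 ∩ |DA|² = 23409/41]
   → D = (1063/41, 929/41)

C = (-161/41, -601/41)
D = (1063/41, 929/41)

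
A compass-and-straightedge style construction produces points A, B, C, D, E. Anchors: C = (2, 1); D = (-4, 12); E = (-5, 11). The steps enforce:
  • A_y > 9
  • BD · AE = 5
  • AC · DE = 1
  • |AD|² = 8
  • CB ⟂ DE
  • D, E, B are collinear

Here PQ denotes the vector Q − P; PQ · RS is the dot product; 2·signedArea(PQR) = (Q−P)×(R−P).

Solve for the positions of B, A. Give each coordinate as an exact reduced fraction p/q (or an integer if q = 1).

A = (-6, 10)
B = (-13/2, 19/2)

1. B_x = -13/2  [D, E, B are collinear ∩ CB ⟂ DE]
2. B_y = 19/2  [D, E, B are collinear ∩ CB ⟂ DE]
   → B = (-13/2, 19/2)
3. A_x = -6  [line 1·x + 1·y + -4 = 0 ∩ |AD|² = 8]
4. A_y = 10  [line 1·x + 1·y + -4 = 0 ∩ |AD|² = 8]
   → A = (-6, 10)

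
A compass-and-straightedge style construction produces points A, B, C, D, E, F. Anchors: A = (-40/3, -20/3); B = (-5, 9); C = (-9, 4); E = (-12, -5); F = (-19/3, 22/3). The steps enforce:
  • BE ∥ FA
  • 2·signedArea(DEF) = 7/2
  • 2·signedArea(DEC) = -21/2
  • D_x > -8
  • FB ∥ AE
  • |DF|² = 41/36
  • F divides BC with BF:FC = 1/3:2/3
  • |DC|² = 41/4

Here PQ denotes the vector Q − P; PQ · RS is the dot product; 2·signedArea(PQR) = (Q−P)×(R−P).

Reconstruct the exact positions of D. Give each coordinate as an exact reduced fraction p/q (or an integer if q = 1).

D = (-7, 13/2)

1. D_x = -7  [2·signedArea(DEC) = -21/2 ∩ 2·signedArea(DEF) = 7/2]
2. D_y = 13/2  [2·signedArea(DEC) = -21/2 ∩ 2·signedArea(DEF) = 7/2]
   → D = (-7, 13/2)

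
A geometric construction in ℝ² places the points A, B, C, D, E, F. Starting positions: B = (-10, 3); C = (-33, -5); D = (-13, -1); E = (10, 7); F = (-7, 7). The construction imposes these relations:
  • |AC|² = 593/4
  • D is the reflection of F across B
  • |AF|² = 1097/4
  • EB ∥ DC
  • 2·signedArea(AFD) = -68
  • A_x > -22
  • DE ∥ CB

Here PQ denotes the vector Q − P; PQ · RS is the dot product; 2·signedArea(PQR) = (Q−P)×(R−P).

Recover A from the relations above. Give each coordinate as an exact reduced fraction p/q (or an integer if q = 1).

A = (-43/2, -1)

1. A_x = -43/2  [line 8·x + -6·y + 166 = 0 ∩ |AC|² = 593/4]
2. A_y = -1  [line 8·x + -6·y + 166 = 0 ∩ |AC|² = 593/4]
   → A = (-43/2, -1)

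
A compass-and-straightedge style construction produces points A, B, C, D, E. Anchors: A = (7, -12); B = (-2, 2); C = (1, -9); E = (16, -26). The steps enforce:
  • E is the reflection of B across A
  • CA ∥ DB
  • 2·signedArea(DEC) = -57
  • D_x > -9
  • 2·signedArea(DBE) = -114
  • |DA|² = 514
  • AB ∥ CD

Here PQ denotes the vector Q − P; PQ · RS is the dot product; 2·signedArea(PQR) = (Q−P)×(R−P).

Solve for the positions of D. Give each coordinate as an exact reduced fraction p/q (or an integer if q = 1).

1. D_x = -8  [CA ∥ DB ∩ AB ∥ CD]
2. D_y = 5  [CA ∥ DB ∩ AB ∥ CD]
   → D = (-8, 5)

D = (-8, 5)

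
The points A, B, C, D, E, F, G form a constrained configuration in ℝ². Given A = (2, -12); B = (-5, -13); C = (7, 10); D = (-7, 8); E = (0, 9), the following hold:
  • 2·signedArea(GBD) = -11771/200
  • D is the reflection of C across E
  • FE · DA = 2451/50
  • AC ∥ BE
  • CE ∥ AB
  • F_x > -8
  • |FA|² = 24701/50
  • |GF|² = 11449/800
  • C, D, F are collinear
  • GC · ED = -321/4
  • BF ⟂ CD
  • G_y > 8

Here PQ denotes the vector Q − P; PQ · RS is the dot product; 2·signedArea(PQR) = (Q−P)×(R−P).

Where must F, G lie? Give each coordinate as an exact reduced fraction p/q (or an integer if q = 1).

1. F_x = -399/50  [C, D, F are collinear ∩ BF ⟂ CD]
2. F_y = 393/50  [C, D, F are collinear ∩ BF ⟂ CD]
   → F = (-399/50, 393/50)
3. G_x = -847/200  [GC · ED = -321/4 ∩ 2·signedArea(GBD) = -11771/200]
4. G_y = 1679/200  [GC · ED = -321/4 ∩ 2·signedArea(GBD) = -11771/200]
   → G = (-847/200, 1679/200)

F = (-399/50, 393/50)
G = (-847/200, 1679/200)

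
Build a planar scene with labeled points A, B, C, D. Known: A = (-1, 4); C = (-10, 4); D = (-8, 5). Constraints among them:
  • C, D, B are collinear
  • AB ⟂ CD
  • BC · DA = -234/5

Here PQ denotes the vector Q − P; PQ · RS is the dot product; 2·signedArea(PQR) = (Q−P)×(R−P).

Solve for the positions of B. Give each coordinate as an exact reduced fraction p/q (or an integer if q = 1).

B = (-14/5, 38/5)

1. B_x = -14/5  [C, D, B are collinear ∩ AB ⟂ CD]
2. B_y = 38/5  [C, D, B are collinear ∩ AB ⟂ CD]
   → B = (-14/5, 38/5)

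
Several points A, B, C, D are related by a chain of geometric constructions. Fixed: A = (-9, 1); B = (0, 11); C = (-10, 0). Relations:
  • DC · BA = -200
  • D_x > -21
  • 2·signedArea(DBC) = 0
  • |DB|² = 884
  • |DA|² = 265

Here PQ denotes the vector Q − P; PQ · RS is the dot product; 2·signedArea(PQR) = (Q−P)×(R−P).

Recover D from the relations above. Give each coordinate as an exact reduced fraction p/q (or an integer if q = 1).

D = (-20, -11)

1. D_x = -20  [2·signedArea(DBC) = 0 ∩ DC · BA = -200]
2. D_y = -11  [2·signedArea(DBC) = 0 ∩ DC · BA = -200]
   → D = (-20, -11)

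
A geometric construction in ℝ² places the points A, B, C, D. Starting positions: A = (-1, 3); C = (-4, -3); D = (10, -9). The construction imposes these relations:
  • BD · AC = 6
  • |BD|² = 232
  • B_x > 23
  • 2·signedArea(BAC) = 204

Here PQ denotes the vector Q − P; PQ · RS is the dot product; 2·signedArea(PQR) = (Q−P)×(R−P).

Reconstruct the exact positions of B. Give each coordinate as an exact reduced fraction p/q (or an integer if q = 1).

B = (24, -15)

1. B_x = 24  [BD · AC = 6 ∩ 2·signedArea(BAC) = 204]
2. B_y = -15  [BD · AC = 6 ∩ 2·signedArea(BAC) = 204]
   → B = (24, -15)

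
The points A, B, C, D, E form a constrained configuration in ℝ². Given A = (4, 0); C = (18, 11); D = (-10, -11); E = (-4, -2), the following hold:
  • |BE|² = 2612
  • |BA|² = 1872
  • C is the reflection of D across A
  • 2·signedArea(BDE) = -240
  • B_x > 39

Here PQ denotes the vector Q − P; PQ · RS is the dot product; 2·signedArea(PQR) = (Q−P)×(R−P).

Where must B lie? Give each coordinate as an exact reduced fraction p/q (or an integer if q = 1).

1. B_x = 40  [line -9·x + 6·y + 216 = 0 ∩ |BA|² = 1872]
2. B_y = 24  [line -9·x + 6·y + 216 = 0 ∩ |BA|² = 1872]
   → B = (40, 24)

B = (40, 24)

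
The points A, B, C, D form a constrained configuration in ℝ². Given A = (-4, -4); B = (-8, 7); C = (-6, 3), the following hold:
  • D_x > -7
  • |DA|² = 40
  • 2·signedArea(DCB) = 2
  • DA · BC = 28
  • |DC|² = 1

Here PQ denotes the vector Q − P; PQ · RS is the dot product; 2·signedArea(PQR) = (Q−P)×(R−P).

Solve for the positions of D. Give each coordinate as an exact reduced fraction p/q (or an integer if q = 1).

1. D_x = -6  [DA · BC = 28 ∩ 2·signedArea(DCB) = 2]
2. D_y = 2  [DA · BC = 28 ∩ 2·signedArea(DCB) = 2]
   → D = (-6, 2)

D = (-6, 2)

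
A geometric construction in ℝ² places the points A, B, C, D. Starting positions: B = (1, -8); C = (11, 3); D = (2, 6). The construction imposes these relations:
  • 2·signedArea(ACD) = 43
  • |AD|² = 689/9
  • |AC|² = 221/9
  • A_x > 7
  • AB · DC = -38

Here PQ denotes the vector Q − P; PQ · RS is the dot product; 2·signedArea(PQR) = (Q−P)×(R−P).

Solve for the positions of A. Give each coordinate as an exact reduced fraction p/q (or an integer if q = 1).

A = (23/3, -2/3)

1. A_x = 23/3  [AB · DC = -38 ∩ 2·signedArea(ACD) = 43]
2. A_y = -2/3  [AB · DC = -38 ∩ 2·signedArea(ACD) = 43]
   → A = (23/3, -2/3)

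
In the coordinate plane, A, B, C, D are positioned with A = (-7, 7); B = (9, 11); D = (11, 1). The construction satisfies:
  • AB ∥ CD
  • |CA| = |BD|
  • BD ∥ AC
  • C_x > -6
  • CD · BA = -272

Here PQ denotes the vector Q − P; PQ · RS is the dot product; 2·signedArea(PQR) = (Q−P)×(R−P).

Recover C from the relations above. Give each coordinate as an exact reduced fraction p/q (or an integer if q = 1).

C = (-5, -3)

1. C_x = -5  [AB ∥ CD ∩ BD ∥ AC]
2. C_y = -3  [AB ∥ CD ∩ BD ∥ AC]
   → C = (-5, -3)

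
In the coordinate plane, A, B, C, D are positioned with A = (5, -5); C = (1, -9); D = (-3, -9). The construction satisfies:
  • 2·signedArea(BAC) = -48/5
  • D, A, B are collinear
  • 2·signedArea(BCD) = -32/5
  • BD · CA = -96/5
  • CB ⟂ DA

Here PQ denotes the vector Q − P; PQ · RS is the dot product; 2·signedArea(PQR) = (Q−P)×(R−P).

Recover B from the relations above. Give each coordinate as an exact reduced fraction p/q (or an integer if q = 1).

B = (1/5, -37/5)

1. B_x = 1/5  [D, A, B are collinear ∩ CB ⟂ DA]
2. B_y = -37/5  [D, A, B are collinear ∩ CB ⟂ DA]
   → B = (1/5, -37/5)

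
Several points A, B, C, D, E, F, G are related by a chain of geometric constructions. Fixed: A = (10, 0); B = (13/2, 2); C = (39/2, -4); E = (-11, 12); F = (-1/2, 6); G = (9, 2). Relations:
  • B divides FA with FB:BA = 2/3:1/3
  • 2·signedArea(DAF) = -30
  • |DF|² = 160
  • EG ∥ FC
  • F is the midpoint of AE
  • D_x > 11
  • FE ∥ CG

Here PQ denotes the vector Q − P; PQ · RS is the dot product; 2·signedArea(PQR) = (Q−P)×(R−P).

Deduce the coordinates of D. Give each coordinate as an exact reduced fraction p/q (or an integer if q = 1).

1. D_x = 23/2  [line -6·x + -21/2·y + 90 = 0 ∩ |DF|² = 160]
2. D_y = 2  [line -6·x + -21/2·y + 90 = 0 ∩ |DF|² = 160]
   → D = (23/2, 2)

D = (23/2, 2)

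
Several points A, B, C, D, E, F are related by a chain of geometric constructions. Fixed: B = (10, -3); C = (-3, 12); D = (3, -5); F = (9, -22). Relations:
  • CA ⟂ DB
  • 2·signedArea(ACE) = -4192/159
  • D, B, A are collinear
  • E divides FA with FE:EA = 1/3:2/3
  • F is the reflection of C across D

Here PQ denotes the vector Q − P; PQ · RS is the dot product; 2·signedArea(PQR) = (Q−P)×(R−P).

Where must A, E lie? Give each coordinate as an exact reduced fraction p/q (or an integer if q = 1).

1. A_x = 103/53  [D, B, A are collinear ∩ CA ⟂ DB]
2. A_y = -281/53  [D, B, A are collinear ∩ CA ⟂ DB]
   → A = (103/53, -281/53)
3. E_x = 1057/159  [E divides FA with FE:EA = 1/3:2/3]
4. E_y = -871/53  [E divides FA with FE:EA = 1/3:2/3]
   → E = (1057/159, -871/53)

A = (103/53, -281/53)
E = (1057/159, -871/53)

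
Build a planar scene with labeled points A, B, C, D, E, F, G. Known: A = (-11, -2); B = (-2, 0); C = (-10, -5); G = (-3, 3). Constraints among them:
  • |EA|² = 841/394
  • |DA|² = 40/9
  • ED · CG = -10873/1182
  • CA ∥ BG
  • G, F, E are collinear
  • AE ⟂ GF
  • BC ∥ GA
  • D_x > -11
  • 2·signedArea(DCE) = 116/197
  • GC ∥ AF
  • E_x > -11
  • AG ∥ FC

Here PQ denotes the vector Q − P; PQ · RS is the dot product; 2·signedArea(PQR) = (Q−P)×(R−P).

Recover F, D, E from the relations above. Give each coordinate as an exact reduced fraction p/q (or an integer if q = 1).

D = (-31/3, -4)
E = (-3957/394, -1223/394)
F = (-18, -10)

1. F_x = -18  [AG ∥ FC ∩ GC ∥ AF]
2. F_y = -10  [AG ∥ FC ∩ GC ∥ AF]
   → F = (-18, -10)
3. E_x = -3957/394  [G, F, E are collinear ∩ AE ⟂ GF]
4. E_y = -1223/394  [G, F, E are collinear ∩ AE ⟂ GF]
   → E = (-3957/394, -1223/394)
5. D_x = -31/3  [2·signedArea(DCE) = 116/197 ∩ ED · CG = -10873/1182]
6. D_y = -4  [2·signedArea(DCE) = 116/197 ∩ ED · CG = -10873/1182]
   → D = (-31/3, -4)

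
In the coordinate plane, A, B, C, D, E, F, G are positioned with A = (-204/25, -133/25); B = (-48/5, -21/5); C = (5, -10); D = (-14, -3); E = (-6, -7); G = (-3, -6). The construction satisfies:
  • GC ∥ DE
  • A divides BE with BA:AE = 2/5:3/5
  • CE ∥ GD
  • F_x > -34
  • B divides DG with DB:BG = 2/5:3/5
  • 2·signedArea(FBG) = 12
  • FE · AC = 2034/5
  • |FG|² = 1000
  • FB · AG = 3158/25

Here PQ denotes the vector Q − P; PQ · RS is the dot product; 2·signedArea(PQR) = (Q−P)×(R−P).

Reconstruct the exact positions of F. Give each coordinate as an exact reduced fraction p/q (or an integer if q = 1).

F = (-33, 4)

1. F_x = -33  [2·signedArea(FBG) = 12 ∩ FB · AG = 3158/25]
2. F_y = 4  [2·signedArea(FBG) = 12 ∩ FB · AG = 3158/25]
   → F = (-33, 4)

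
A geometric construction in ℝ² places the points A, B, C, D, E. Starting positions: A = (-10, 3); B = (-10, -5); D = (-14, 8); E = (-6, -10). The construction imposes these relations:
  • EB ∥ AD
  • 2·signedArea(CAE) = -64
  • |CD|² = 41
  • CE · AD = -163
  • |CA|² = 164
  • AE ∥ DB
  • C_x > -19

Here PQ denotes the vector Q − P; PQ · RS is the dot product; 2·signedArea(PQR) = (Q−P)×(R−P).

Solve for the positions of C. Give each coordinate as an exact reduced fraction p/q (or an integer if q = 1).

1. C_x = -18  [2·signedArea(CAE) = -64 ∩ CE · AD = -163]
2. C_y = 13  [2·signedArea(CAE) = -64 ∩ CE · AD = -163]
   → C = (-18, 13)

C = (-18, 13)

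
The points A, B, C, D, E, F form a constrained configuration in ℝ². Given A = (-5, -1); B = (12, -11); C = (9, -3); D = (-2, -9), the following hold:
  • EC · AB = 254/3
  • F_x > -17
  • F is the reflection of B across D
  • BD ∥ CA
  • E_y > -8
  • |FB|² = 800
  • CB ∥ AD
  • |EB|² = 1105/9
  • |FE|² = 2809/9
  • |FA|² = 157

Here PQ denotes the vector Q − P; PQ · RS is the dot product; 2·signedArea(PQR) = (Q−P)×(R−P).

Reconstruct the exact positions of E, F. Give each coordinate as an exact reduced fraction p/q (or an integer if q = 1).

1. F_x = -16  [F is the reflection of B across D]
2. F_y = -7  [F is the reflection of B across D]
   → F = (-16, -7)
3. E_x = 5/3  [line -17·x + 10·y + 295/3 = 0 ∩ |FE|² = 2809/9]
4. E_y = -7  [line -17·x + 10·y + 295/3 = 0 ∩ |FE|² = 2809/9]
   → E = (5/3, -7)

E = (5/3, -7)
F = (-16, -7)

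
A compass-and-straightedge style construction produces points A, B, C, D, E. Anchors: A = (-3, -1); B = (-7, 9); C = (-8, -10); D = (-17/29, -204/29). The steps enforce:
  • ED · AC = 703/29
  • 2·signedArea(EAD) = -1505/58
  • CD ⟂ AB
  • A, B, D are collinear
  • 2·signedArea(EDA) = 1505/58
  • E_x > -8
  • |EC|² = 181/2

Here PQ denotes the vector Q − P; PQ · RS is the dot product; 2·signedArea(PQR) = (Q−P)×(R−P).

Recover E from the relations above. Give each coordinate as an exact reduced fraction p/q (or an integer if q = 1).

E = (-15/2, -1/2)

1. E_x = -15/2  [2·signedArea(EDA) = 1505/58 ∩ ED · AC = 703/29]
2. E_y = -1/2  [2·signedArea(EDA) = 1505/58 ∩ ED · AC = 703/29]
   → E = (-15/2, -1/2)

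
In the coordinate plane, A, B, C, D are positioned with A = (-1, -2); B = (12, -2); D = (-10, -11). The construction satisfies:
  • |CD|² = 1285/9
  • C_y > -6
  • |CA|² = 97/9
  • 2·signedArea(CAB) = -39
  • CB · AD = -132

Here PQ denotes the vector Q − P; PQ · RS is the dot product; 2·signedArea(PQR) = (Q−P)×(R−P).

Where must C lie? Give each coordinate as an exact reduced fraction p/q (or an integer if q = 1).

C = (1/3, -5)

1. C_x = 1/3  [2·signedArea(CAB) = -39 ∩ CB · AD = -132]
2. C_y = -5  [2·signedArea(CAB) = -39 ∩ CB · AD = -132]
   → C = (1/3, -5)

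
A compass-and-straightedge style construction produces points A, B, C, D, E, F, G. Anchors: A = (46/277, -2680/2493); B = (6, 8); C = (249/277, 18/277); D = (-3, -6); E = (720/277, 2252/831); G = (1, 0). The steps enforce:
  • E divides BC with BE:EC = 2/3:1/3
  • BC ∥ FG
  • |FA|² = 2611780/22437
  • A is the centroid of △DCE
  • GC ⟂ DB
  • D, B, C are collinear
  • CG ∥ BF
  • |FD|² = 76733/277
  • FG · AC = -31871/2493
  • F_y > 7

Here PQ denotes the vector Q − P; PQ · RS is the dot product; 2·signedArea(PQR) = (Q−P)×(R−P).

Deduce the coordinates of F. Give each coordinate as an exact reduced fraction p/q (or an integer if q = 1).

F = (1690/277, 2198/277)

1. F_x = 1690/277  [BC ∥ FG ∩ CG ∥ BF]
2. F_y = 2198/277  [BC ∥ FG ∩ CG ∥ BF]
   → F = (1690/277, 2198/277)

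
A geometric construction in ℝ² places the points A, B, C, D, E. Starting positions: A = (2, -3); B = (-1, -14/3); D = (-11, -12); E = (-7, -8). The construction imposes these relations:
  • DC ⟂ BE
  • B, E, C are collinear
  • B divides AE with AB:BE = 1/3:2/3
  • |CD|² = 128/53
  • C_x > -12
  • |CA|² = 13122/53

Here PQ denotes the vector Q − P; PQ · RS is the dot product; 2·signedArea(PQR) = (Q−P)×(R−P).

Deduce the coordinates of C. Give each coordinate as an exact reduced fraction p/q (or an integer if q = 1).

1. C_x = -623/53  [B, E, C are collinear ∩ DC ⟂ BE]
2. C_y = -564/53  [B, E, C are collinear ∩ DC ⟂ BE]
   → C = (-623/53, -564/53)

C = (-623/53, -564/53)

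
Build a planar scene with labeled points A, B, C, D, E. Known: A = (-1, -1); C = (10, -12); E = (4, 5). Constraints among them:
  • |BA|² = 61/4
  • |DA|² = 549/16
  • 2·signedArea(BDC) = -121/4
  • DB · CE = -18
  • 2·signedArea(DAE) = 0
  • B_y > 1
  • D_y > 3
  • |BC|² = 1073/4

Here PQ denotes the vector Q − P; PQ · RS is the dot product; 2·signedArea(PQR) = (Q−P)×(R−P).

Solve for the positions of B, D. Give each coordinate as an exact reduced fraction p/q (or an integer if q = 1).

B = (3/2, 2)
D = (11/4, 7/2)

1. D_x = 11/4  [line -6·x + 5·y + -1 = 0 ∩ |DA|² = 549/16]
2. D_y = 7/2  [line -6·x + 5·y + -1 = 0 ∩ |DA|² = 549/16]
   → D = (11/4, 7/2)
3. B_x = 3/2  [2·signedArea(BDC) = -121/4 ∩ DB · CE = -18]
4. B_y = 2  [2·signedArea(BDC) = -121/4 ∩ DB · CE = -18]
   → B = (3/2, 2)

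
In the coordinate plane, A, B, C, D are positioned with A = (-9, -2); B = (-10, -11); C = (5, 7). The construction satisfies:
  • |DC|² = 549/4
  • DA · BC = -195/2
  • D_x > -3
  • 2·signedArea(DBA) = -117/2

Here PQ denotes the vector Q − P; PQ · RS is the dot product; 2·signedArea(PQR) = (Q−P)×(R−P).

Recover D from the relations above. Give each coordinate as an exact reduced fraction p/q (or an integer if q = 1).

1. D_x = -5/2  [2·signedArea(DBA) = -117/2 ∩ DA · BC = -195/2]
2. D_y = -2  [2·signedArea(DBA) = -117/2 ∩ DA · BC = -195/2]
   → D = (-5/2, -2)

D = (-5/2, -2)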